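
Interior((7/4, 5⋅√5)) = (7/4, 5⋅√5)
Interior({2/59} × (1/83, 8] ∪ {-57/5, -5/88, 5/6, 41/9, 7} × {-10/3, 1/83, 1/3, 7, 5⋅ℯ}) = ∅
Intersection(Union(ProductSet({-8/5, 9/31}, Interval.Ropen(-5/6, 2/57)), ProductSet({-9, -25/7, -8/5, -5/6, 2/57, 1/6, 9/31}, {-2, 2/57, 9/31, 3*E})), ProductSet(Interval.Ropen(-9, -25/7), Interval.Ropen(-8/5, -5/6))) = EmptySet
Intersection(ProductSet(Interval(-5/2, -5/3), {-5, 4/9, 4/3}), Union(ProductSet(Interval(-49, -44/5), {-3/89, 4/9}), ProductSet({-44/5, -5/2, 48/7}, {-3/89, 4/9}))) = ProductSet({-5/2}, {4/9})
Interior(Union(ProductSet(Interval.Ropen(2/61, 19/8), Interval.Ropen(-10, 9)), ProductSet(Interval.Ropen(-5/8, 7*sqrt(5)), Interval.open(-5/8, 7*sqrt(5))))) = Union(ProductSet(Interval.open(-5/8, 7*sqrt(5)), Interval.open(-5/8, 7*sqrt(5))), ProductSet(Interval.open(2/61, 19/8), Interval.open(-10, 9)))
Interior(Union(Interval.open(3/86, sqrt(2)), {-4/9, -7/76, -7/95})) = Interval.open(3/86, sqrt(2))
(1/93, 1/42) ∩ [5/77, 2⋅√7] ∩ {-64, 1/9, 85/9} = ∅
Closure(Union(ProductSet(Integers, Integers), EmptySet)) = ProductSet(Integers, Integers)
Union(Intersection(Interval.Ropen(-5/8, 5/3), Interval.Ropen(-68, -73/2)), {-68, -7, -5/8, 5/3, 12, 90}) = {-68, -7, -5/8, 5/3, 12, 90}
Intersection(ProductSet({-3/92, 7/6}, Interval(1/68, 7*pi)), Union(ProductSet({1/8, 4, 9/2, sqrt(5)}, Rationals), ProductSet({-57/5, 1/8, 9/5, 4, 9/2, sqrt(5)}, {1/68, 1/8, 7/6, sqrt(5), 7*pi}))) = EmptySet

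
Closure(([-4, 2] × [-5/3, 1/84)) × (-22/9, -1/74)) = (([-4, 2] × [-5/3, 1/84]) × {-22/9, -1/74}) ∪ (([-4, 2] × [-5/3, 1/84)) × (-22/9, -1/74)) ∪ ((({-4, 2} × [-5/3, 1/84]) ∪ ([-4, 2] × {-5/3, 1/84})) × [-22/9, -1/74])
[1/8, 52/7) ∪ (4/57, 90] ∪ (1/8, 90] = (4/57, 90]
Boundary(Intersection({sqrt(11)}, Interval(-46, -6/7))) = EmptySet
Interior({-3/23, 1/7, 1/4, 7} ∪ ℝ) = ℝ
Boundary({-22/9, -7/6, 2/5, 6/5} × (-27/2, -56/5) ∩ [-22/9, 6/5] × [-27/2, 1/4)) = {-22/9, -7/6, 2/5, 6/5} × [-27/2, -56/5]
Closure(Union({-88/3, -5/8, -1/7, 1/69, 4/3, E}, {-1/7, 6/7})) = {-88/3, -5/8, -1/7, 1/69, 6/7, 4/3, E}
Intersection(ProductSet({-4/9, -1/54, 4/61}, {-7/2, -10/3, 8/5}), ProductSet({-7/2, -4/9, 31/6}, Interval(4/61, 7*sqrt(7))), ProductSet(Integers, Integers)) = EmptySet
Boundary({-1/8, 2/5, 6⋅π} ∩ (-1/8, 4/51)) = ∅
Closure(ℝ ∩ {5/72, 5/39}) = {5/72, 5/39}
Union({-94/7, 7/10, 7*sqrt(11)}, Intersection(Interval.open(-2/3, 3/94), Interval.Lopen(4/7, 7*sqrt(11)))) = {-94/7, 7/10, 7*sqrt(11)}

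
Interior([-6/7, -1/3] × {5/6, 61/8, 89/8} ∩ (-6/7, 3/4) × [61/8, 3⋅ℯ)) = ∅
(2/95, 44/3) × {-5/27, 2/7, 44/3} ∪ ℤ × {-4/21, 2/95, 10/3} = (ℤ × {-4/21, 2/95, 10/3}) ∪ ((2/95, 44/3) × {-5/27, 2/7, 44/3})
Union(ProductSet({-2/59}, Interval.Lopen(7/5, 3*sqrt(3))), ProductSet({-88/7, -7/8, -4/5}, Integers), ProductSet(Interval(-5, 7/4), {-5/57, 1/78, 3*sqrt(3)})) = Union(ProductSet({-2/59}, Interval.Lopen(7/5, 3*sqrt(3))), ProductSet({-88/7, -7/8, -4/5}, Integers), ProductSet(Interval(-5, 7/4), {-5/57, 1/78, 3*sqrt(3)}))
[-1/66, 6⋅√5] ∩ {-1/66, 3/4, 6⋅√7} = {-1/66, 3/4}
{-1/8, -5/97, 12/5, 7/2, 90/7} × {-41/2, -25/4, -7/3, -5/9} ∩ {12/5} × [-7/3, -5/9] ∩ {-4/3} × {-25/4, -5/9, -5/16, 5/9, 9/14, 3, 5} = ∅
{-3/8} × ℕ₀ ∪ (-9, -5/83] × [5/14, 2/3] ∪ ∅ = ({-3/8} × ℕ₀) ∪ ((-9, -5/83] × [5/14, 2/3])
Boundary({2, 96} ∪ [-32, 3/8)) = {-32, 3/8, 2, 96}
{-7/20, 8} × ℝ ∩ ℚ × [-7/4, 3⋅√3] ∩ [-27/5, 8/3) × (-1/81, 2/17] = {-7/20} × (-1/81, 2/17]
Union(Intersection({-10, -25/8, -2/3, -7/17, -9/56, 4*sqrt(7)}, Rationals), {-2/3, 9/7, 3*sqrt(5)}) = {-10, -25/8, -2/3, -7/17, -9/56, 9/7, 3*sqrt(5)}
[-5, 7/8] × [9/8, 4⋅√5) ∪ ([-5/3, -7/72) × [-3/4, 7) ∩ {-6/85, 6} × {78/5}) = [-5, 7/8] × [9/8, 4⋅√5)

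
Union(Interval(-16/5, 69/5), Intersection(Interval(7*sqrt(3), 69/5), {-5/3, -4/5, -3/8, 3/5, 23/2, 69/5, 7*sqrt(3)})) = Interval(-16/5, 69/5)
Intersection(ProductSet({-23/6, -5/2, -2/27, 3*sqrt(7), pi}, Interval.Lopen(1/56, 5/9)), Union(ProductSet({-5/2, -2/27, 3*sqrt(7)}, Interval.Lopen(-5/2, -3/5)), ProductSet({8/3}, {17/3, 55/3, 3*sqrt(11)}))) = EmptySet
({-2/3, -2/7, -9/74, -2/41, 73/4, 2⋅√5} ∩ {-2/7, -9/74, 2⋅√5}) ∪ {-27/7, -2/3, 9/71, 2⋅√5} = {-27/7, -2/3, -2/7, -9/74, 9/71, 2⋅√5}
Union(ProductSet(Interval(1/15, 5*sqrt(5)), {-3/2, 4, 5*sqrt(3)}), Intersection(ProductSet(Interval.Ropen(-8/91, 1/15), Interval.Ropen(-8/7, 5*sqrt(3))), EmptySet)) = ProductSet(Interval(1/15, 5*sqrt(5)), {-3/2, 4, 5*sqrt(3)})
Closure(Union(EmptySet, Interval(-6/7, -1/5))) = Interval(-6/7, -1/5)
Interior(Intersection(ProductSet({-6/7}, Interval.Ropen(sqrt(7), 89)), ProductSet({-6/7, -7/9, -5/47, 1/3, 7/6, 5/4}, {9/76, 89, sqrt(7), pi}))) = EmptySet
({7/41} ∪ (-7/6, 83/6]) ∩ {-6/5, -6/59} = {-6/59}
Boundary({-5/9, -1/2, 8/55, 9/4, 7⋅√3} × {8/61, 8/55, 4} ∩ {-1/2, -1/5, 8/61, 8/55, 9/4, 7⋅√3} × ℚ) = {-1/2, 8/55, 9/4, 7⋅√3} × {8/61, 8/55, 4}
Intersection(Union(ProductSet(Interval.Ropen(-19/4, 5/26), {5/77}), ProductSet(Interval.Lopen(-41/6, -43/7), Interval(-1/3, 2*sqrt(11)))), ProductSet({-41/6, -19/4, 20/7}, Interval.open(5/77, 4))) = EmptySet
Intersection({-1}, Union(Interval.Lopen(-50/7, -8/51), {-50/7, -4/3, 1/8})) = {-1}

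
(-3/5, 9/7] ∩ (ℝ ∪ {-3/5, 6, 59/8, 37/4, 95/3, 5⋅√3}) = (-3/5, 9/7]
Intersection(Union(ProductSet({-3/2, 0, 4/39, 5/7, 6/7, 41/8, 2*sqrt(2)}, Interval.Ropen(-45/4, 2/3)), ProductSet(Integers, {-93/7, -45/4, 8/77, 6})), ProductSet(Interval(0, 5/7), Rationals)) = Union(ProductSet({0, 4/39, 5/7}, Intersection(Interval.Ropen(-45/4, 2/3), Rationals)), ProductSet(Range(0, 1, 1), {-93/7, -45/4, 8/77, 6}))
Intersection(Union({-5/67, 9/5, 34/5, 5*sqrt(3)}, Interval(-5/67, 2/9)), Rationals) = Union({9/5, 34/5}, Intersection(Interval(-5/67, 2/9), Rationals))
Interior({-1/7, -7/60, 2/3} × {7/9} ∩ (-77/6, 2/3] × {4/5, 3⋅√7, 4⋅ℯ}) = ∅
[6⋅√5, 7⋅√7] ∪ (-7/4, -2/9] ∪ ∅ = (-7/4, -2/9] ∪ [6⋅√5, 7⋅√7]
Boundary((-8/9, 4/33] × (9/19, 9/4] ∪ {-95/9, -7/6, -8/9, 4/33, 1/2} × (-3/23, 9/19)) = ({-8/9, 4/33} × [9/19, 9/4]) ∪ ([-8/9, 4/33] × {9/19, 9/4}) ∪ ({-95/9, -7/6, -8/9, 4/33, 1/2} × [-3/23, 9/19])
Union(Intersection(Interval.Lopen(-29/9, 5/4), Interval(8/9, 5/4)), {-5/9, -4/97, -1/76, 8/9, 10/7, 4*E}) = Union({-5/9, -4/97, -1/76, 10/7, 4*E}, Interval(8/9, 5/4))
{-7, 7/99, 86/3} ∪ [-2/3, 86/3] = {-7} ∪ [-2/3, 86/3]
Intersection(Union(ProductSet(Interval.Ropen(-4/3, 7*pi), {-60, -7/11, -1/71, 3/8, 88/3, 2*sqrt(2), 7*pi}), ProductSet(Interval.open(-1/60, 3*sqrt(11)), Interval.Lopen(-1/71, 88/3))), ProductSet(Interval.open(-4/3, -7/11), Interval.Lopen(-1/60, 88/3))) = ProductSet(Interval.open(-4/3, -7/11), {-1/71, 3/8, 88/3, 2*sqrt(2), 7*pi})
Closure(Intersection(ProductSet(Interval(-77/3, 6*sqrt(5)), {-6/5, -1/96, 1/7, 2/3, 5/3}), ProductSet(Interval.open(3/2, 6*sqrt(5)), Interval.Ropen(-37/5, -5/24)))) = ProductSet(Interval(3/2, 6*sqrt(5)), {-6/5})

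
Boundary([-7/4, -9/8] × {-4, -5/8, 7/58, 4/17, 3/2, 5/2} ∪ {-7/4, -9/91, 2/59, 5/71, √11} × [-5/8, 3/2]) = ([-7/4, -9/8] × {-4, -5/8, 7/58, 4/17, 3/2, 5/2}) ∪ ({-7/4, -9/91, 2/59, 5/71, √11} × [-5/8, 3/2])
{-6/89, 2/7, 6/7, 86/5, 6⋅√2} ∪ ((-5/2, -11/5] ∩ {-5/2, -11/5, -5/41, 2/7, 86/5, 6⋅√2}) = {-11/5, -6/89, 2/7, 6/7, 86/5, 6⋅√2}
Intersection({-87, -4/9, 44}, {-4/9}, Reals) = {-4/9}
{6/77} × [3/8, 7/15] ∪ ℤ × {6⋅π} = (ℤ × {6⋅π}) ∪ ({6/77} × [3/8, 7/15])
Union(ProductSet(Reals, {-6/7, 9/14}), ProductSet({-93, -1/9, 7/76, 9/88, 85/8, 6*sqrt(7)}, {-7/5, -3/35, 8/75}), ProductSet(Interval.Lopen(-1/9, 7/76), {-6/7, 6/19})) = Union(ProductSet({-93, -1/9, 7/76, 9/88, 85/8, 6*sqrt(7)}, {-7/5, -3/35, 8/75}), ProductSet(Interval.Lopen(-1/9, 7/76), {-6/7, 6/19}), ProductSet(Reals, {-6/7, 9/14}))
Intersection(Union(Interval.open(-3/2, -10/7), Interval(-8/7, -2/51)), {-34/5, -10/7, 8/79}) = EmptySet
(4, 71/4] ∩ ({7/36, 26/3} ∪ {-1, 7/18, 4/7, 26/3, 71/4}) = {26/3, 71/4}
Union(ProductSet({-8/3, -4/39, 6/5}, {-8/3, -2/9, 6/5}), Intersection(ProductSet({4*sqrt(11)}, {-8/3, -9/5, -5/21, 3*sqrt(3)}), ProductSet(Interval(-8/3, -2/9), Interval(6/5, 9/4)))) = ProductSet({-8/3, -4/39, 6/5}, {-8/3, -2/9, 6/5})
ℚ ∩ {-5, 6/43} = {-5, 6/43}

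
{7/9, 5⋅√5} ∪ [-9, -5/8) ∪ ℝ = (-∞, ∞)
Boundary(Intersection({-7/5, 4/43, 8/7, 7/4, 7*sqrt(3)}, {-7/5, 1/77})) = {-7/5}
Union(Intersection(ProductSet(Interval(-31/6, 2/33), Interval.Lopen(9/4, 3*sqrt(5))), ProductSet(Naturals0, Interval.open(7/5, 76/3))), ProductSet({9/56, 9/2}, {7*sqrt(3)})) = Union(ProductSet({9/56, 9/2}, {7*sqrt(3)}), ProductSet(Range(0, 1, 1), Interval.Lopen(9/4, 3*sqrt(5))))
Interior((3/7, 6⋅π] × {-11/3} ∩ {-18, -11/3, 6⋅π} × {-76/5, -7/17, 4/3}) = ∅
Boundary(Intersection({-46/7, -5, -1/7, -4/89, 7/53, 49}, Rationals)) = {-46/7, -5, -1/7, -4/89, 7/53, 49}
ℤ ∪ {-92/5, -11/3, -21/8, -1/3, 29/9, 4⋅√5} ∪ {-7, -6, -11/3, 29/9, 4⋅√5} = ℤ ∪ {-92/5, -11/3, -21/8, -1/3, 29/9, 4⋅√5}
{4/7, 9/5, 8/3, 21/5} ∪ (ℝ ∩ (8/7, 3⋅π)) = {4/7} ∪ (8/7, 3⋅π)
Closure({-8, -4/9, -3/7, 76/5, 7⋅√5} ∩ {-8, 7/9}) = {-8}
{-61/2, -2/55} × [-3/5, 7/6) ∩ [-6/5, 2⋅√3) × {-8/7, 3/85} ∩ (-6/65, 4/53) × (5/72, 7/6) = ∅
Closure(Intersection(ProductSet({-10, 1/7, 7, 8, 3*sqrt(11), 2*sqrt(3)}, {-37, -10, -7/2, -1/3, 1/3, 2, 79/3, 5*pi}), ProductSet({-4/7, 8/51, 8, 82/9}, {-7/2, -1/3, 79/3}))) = ProductSet({8}, {-7/2, -1/3, 79/3})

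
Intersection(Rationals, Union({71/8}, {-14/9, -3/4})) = {-14/9, -3/4, 71/8}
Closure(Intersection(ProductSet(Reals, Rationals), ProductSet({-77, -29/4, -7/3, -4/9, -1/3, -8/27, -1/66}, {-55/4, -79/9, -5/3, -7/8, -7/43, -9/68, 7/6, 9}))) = ProductSet({-77, -29/4, -7/3, -4/9, -1/3, -8/27, -1/66}, {-55/4, -79/9, -5/3, -7/8, -7/43, -9/68, 7/6, 9})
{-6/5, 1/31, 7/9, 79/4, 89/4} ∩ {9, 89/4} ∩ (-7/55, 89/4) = ∅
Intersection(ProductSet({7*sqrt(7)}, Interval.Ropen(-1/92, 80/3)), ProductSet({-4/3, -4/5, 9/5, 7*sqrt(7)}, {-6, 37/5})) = ProductSet({7*sqrt(7)}, {37/5})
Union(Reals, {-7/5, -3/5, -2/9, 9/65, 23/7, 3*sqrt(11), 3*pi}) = Reals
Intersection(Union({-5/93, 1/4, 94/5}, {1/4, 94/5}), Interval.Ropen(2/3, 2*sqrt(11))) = EmptySet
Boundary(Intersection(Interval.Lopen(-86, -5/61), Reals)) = {-86, -5/61}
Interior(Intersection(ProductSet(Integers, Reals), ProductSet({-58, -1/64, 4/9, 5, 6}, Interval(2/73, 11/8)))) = EmptySet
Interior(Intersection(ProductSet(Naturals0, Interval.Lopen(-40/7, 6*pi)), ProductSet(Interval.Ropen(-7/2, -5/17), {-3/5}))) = EmptySet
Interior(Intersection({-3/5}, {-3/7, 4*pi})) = EmptySet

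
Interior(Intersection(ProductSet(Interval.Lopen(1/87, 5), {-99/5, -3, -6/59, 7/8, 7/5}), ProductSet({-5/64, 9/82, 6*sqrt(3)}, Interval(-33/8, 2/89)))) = EmptySet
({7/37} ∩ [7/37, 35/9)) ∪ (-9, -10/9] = (-9, -10/9] ∪ {7/37}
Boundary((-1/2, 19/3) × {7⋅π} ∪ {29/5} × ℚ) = ({29/5} × ℝ) ∪ ([-1/2, 19/3] × {7⋅π})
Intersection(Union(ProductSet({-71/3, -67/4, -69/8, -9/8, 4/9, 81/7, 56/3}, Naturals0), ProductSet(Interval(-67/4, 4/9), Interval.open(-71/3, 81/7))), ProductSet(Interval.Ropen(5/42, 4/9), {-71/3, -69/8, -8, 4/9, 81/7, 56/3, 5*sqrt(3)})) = ProductSet(Interval.Ropen(5/42, 4/9), {-69/8, -8, 4/9, 5*sqrt(3)})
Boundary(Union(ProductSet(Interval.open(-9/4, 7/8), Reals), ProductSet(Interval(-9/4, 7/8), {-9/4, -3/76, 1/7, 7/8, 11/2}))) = ProductSet({-9/4, 7/8}, Reals)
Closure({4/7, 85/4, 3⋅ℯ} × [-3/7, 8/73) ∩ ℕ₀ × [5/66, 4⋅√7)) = ∅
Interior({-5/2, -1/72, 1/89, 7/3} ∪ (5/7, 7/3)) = (5/7, 7/3)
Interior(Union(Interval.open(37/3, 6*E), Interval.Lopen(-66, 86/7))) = Union(Interval.open(-66, 86/7), Interval.open(37/3, 6*E))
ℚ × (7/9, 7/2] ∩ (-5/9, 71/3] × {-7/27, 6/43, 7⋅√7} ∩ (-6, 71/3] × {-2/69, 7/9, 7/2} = ∅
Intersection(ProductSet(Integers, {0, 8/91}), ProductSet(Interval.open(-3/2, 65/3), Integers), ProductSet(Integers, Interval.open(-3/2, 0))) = EmptySet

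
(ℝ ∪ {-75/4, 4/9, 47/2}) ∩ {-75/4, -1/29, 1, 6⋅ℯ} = {-75/4, -1/29, 1, 6⋅ℯ}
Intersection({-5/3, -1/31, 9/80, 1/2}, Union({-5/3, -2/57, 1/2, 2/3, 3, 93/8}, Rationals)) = {-5/3, -1/31, 9/80, 1/2}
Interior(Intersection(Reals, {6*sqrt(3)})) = EmptySet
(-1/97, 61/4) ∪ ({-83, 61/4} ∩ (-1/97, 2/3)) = (-1/97, 61/4)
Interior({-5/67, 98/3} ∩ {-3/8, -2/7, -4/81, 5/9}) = ∅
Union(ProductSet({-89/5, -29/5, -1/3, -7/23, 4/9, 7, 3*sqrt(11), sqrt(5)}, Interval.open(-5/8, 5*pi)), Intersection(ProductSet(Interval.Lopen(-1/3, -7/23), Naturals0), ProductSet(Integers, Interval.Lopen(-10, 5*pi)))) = ProductSet({-89/5, -29/5, -1/3, -7/23, 4/9, 7, 3*sqrt(11), sqrt(5)}, Interval.open(-5/8, 5*pi))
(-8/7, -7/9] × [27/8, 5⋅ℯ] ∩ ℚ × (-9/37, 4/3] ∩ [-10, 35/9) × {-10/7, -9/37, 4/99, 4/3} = ∅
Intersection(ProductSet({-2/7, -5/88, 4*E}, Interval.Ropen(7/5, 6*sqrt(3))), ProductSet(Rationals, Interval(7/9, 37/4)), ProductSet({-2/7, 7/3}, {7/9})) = EmptySet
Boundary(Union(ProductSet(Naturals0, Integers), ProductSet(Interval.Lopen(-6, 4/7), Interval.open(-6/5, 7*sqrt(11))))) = Union(ProductSet(Complement(Naturals0, Interval.open(-6, 4/7)), Integers), ProductSet({-6, 4/7}, Interval(-6/5, 7*sqrt(11))), ProductSet(Interval(-6, 4/7), {-6/5, 7*sqrt(11)}), ProductSet(Naturals0, Complement(Integers, Interval.open(-6/5, 7*sqrt(11)))))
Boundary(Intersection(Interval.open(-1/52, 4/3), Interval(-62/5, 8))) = {-1/52, 4/3}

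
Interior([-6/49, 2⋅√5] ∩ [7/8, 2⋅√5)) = (7/8, 2⋅√5)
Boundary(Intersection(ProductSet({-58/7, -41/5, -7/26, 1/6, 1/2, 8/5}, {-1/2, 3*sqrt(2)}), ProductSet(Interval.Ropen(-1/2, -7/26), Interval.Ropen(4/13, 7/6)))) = EmptySet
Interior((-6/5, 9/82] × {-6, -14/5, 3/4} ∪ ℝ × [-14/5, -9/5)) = ℝ × (-14/5, -9/5)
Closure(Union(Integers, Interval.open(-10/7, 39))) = Union(Integers, Interval(-10/7, 39))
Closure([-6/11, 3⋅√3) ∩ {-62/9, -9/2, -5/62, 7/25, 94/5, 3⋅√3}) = {-5/62, 7/25}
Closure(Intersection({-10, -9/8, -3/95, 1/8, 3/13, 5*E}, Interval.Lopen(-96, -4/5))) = {-10, -9/8}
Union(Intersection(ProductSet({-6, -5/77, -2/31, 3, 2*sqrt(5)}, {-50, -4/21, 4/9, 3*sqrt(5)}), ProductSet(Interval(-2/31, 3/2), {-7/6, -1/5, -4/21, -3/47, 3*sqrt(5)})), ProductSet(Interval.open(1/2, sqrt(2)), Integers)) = Union(ProductSet({-2/31}, {-4/21, 3*sqrt(5)}), ProductSet(Interval.open(1/2, sqrt(2)), Integers))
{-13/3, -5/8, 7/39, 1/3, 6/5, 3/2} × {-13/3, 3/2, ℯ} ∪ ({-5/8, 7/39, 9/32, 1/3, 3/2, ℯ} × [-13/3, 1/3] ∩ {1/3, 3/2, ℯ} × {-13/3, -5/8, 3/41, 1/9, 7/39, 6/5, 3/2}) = ({1/3, 3/2, ℯ} × {-13/3, -5/8, 3/41, 1/9, 7/39}) ∪ ({-13/3, -5/8, 7/39, 1/3, 6/5, 3/2} × {-13/3, 3/2, ℯ})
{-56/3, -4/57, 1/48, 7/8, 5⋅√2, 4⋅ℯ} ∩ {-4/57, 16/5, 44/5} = {-4/57}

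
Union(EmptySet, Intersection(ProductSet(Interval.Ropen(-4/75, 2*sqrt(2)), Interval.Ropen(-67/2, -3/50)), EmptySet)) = EmptySet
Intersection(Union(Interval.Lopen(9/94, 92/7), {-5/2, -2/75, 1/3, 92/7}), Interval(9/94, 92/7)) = Interval.Lopen(9/94, 92/7)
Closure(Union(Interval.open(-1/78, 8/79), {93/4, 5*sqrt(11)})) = Union({93/4, 5*sqrt(11)}, Interval(-1/78, 8/79))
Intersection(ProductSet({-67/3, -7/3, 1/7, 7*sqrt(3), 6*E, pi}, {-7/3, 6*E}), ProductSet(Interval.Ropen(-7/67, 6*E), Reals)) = ProductSet({1/7, 7*sqrt(3), pi}, {-7/3, 6*E})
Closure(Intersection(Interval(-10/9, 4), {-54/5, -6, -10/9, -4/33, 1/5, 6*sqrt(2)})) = {-10/9, -4/33, 1/5}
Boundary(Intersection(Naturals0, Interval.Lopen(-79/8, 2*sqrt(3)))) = Range(0, 4, 1)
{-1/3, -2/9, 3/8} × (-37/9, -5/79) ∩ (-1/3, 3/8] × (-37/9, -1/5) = {-2/9, 3/8} × (-37/9, -1/5)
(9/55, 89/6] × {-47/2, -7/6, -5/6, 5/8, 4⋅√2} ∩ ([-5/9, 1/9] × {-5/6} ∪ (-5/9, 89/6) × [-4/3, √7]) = (9/55, 89/6) × {-7/6, -5/6, 5/8}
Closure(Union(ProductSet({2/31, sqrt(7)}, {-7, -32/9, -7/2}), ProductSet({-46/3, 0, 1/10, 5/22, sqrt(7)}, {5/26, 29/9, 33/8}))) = Union(ProductSet({2/31, sqrt(7)}, {-7, -32/9, -7/2}), ProductSet({-46/3, 0, 1/10, 5/22, sqrt(7)}, {5/26, 29/9, 33/8}))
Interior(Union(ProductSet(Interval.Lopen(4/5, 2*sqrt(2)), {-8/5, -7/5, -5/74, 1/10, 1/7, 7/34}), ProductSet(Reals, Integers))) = EmptySet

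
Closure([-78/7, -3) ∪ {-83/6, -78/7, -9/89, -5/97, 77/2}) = {-83/6, -9/89, -5/97, 77/2} ∪ [-78/7, -3]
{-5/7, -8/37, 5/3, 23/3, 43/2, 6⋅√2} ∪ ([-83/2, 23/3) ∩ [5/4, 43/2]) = {-5/7, -8/37, 43/2, 6⋅√2} ∪ [5/4, 23/3]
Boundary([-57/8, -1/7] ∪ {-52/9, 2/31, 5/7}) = {-57/8, -1/7, 2/31, 5/7}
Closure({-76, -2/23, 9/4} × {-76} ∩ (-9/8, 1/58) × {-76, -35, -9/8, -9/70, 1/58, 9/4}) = {-2/23} × {-76}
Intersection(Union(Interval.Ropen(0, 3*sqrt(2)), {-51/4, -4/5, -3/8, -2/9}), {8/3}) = {8/3}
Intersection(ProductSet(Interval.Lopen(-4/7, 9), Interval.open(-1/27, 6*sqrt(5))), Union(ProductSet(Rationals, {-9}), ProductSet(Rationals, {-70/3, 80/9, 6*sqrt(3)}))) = ProductSet(Intersection(Interval.Lopen(-4/7, 9), Rationals), {80/9, 6*sqrt(3)})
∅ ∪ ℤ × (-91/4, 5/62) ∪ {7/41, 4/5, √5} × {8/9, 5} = (ℤ × (-91/4, 5/62)) ∪ ({7/41, 4/5, √5} × {8/9, 5})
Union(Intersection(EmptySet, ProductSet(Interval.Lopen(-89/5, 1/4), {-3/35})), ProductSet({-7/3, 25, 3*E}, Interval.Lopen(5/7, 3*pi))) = ProductSet({-7/3, 25, 3*E}, Interval.Lopen(5/7, 3*pi))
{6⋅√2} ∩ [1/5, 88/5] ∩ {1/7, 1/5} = ∅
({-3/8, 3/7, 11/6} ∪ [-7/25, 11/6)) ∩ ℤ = {0, 1}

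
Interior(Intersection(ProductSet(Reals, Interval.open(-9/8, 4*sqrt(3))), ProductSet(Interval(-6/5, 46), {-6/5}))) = EmptySet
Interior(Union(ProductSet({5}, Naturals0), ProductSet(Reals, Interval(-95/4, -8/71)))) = Union(ProductSet({5}, Complement(Naturals0, Union(Complement(Naturals0, Interval.open(-95/4, -8/71)), {-95/4, -8/71}))), ProductSet(Reals, Complement(Interval.open(-95/4, -8/71), Complement(Naturals0, Interval.open(-95/4, -8/71)))), ProductSet(Union(Interval.open(-oo, 5), Interval.open(5, oo)), Interval.open(-95/4, -8/71)))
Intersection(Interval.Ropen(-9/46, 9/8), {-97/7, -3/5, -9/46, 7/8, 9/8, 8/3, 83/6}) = {-9/46, 7/8}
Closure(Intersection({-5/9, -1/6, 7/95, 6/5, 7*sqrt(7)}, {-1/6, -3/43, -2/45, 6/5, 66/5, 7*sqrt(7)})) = {-1/6, 6/5, 7*sqrt(7)}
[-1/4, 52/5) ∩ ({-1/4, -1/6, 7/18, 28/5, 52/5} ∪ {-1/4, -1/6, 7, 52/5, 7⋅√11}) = {-1/4, -1/6, 7/18, 28/5, 7}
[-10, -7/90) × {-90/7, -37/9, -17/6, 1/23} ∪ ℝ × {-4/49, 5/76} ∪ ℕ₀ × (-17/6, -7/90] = (ℝ × {-4/49, 5/76}) ∪ (ℕ₀ × (-17/6, -7/90]) ∪ ([-10, -7/90) × {-90/7, -37/9, -17/6, 1/23})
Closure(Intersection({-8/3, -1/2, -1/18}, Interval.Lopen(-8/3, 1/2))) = {-1/2, -1/18}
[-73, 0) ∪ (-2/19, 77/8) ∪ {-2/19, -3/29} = [-73, 77/8)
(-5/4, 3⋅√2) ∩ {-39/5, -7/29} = {-7/29}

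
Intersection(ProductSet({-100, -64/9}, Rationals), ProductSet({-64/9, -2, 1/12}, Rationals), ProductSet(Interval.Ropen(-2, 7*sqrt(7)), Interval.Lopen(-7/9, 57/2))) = EmptySet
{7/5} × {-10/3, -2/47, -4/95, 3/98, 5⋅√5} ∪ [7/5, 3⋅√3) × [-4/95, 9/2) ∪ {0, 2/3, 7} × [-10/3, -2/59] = ({0, 2/3, 7} × [-10/3, -2/59]) ∪ ({7/5} × {-10/3, -2/47, -4/95, 3/98, 5⋅√5}) ∪ ([7/5, 3⋅√3) × [-4/95, 9/2))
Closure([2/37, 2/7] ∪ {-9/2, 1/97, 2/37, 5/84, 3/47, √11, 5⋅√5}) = {-9/2, 1/97, √11, 5⋅√5} ∪ [2/37, 2/7]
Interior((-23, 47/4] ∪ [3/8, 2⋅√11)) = (-23, 47/4)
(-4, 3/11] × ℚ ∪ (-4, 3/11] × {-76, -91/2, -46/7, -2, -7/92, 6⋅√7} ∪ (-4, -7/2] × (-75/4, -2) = ((-4, -7/2] × (-75/4, -2)) ∪ ((-4, 3/11] × (ℚ ∪ {6⋅√7}))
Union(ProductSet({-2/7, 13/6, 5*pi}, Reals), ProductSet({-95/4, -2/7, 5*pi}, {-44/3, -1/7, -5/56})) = Union(ProductSet({-95/4, -2/7, 5*pi}, {-44/3, -1/7, -5/56}), ProductSet({-2/7, 13/6, 5*pi}, Reals))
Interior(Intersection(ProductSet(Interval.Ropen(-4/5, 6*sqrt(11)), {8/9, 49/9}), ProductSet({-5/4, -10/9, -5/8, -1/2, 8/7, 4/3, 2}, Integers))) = EmptySet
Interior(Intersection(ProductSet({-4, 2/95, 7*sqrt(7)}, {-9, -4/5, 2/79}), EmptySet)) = EmptySet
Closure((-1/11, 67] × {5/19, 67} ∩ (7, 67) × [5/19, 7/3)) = [7, 67] × {5/19}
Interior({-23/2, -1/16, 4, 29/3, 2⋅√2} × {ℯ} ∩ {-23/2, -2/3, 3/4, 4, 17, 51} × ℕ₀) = ∅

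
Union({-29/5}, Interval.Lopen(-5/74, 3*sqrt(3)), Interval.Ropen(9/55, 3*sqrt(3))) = Union({-29/5}, Interval.Lopen(-5/74, 3*sqrt(3)))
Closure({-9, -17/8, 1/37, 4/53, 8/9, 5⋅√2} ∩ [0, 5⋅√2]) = {1/37, 4/53, 8/9, 5⋅√2}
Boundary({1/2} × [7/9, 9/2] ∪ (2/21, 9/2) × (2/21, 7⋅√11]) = ({2/21, 9/2} × [2/21, 7⋅√11]) ∪ ([2/21, 9/2] × {2/21, 7⋅√11})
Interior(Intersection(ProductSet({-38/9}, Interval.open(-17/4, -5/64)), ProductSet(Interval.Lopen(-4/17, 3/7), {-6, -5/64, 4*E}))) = EmptySet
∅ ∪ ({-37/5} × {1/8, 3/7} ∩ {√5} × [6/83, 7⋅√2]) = ∅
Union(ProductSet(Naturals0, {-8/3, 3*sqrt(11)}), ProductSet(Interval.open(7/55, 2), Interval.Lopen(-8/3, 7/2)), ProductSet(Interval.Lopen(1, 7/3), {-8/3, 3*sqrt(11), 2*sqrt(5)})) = Union(ProductSet(Interval.open(7/55, 2), Interval.Lopen(-8/3, 7/2)), ProductSet(Interval.Lopen(1, 7/3), {-8/3, 3*sqrt(11), 2*sqrt(5)}), ProductSet(Naturals0, {-8/3, 3*sqrt(11)}))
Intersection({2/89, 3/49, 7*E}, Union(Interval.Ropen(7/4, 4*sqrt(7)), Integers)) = EmptySet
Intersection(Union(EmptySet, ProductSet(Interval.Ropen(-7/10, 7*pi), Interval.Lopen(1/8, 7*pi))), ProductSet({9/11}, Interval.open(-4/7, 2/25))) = EmptySet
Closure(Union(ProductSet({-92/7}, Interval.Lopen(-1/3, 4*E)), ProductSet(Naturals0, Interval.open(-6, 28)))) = Union(ProductSet({-92/7}, Interval(-1/3, 4*E)), ProductSet(Naturals0, Interval(-6, 28)))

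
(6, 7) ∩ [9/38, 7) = (6, 7)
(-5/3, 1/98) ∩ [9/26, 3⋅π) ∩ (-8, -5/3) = ∅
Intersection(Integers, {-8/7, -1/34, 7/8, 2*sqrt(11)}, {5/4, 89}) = EmptySet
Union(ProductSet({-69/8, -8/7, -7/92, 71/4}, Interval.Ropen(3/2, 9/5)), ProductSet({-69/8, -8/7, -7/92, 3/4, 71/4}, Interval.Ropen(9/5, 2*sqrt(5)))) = Union(ProductSet({-69/8, -8/7, -7/92, 71/4}, Interval.Ropen(3/2, 9/5)), ProductSet({-69/8, -8/7, -7/92, 3/4, 71/4}, Interval.Ropen(9/5, 2*sqrt(5))))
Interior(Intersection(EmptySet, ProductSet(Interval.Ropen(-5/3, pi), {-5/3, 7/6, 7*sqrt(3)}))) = EmptySet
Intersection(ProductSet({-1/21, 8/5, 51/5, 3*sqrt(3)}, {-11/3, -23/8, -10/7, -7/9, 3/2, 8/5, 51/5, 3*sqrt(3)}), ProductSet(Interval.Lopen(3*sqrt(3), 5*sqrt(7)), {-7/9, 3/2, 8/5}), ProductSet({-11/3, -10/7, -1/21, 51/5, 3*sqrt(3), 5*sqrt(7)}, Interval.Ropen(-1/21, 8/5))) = ProductSet({51/5}, {3/2})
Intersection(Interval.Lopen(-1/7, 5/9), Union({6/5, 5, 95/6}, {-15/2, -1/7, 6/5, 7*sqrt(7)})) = EmptySet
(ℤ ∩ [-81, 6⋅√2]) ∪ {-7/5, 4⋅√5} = {-81, -80, …, 8} ∪ {-7/5, 4⋅√5}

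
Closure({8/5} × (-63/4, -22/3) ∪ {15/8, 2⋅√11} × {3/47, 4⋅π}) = ({8/5} × [-63/4, -22/3]) ∪ ({15/8, 2⋅√11} × {3/47, 4⋅π})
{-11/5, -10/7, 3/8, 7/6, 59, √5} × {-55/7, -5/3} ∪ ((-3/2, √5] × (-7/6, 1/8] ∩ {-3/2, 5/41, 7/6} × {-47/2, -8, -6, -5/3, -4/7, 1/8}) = ({5/41, 7/6} × {-4/7, 1/8}) ∪ ({-11/5, -10/7, 3/8, 7/6, 59, √5} × {-55/7, -5/3})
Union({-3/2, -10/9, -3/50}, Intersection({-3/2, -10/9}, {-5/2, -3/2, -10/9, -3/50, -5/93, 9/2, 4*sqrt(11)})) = {-3/2, -10/9, -3/50}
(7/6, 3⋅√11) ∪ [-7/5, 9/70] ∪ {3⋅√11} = [-7/5, 9/70] ∪ (7/6, 3⋅√11]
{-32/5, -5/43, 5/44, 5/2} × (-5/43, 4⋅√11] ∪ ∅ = {-32/5, -5/43, 5/44, 5/2} × (-5/43, 4⋅√11]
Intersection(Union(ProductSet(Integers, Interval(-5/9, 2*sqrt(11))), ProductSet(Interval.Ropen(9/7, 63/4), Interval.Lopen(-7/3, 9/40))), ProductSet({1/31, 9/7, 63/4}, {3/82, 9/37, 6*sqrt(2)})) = ProductSet({9/7}, {3/82})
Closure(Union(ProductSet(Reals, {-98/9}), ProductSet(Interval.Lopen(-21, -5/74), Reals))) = Union(ProductSet(Interval(-21, -5/74), Reals), ProductSet(Reals, {-98/9}))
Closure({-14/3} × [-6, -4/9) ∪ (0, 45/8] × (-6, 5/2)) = ({-14/3} × [-6, -4/9]) ∪ ({0, 45/8} × [-6, 5/2]) ∪ ([0, 45/8] × {-6, 5/2}) ∪ ((0, 45/8] × (-6, 5/2))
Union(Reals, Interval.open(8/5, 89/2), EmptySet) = Interval(-oo, oo)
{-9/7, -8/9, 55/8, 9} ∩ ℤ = {9}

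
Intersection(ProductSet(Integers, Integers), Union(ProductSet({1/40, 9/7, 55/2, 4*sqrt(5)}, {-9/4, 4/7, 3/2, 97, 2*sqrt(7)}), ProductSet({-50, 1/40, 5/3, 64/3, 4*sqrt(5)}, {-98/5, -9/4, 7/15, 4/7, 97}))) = ProductSet({-50}, {97})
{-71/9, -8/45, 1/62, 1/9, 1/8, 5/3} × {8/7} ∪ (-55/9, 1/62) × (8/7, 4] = ({-71/9, -8/45, 1/62, 1/9, 1/8, 5/3} × {8/7}) ∪ ((-55/9, 1/62) × (8/7, 4])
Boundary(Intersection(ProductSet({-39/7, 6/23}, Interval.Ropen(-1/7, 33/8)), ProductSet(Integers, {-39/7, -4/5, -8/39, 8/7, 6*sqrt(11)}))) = EmptySet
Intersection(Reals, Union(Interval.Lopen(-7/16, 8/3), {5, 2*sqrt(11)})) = Union({5, 2*sqrt(11)}, Interval.Lopen(-7/16, 8/3))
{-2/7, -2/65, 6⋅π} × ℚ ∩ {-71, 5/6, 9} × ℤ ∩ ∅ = ∅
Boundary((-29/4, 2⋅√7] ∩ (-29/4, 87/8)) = {-29/4, 2⋅√7}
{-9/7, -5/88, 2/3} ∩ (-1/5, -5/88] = {-5/88}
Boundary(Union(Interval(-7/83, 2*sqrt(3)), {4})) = {-7/83, 4, 2*sqrt(3)}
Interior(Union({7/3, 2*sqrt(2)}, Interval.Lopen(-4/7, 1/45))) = Interval.open(-4/7, 1/45)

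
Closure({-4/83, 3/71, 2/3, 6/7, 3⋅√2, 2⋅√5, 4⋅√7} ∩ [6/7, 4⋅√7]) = {6/7, 3⋅√2, 2⋅√5, 4⋅√7}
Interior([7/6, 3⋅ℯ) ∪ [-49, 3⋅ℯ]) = (-49, 3⋅ℯ)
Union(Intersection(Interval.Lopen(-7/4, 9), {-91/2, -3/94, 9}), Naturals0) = Union({-3/94}, Naturals0)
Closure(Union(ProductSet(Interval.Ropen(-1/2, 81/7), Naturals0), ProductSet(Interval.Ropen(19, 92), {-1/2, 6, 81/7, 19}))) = Union(ProductSet(Interval(-1/2, 81/7), Naturals0), ProductSet(Interval(19, 92), {-1/2, 6, 81/7, 19}))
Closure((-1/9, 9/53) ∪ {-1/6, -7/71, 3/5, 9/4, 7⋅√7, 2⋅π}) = {-1/6, 3/5, 9/4, 7⋅√7, 2⋅π} ∪ [-1/9, 9/53]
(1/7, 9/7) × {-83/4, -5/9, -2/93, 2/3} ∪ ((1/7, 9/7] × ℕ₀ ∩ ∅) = (1/7, 9/7) × {-83/4, -5/9, -2/93, 2/3}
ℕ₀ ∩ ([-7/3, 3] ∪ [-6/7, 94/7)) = {0, 1, …, 13}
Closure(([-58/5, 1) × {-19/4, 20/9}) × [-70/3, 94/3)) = ([-58/5, 1] × {-19/4, 20/9}) × [-70/3, 94/3]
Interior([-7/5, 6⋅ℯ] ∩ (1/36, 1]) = (1/36, 1)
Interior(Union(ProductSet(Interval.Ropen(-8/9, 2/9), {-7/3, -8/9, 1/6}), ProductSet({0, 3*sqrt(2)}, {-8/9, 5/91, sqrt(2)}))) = EmptySet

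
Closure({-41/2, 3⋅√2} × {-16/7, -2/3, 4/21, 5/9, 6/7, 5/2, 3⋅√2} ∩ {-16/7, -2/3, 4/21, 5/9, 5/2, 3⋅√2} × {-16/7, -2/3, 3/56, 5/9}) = {3⋅√2} × {-16/7, -2/3, 5/9}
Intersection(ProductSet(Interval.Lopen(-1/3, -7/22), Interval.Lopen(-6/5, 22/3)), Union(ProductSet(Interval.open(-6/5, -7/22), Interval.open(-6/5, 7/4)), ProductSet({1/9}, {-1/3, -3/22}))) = ProductSet(Interval.open(-1/3, -7/22), Interval.open(-6/5, 7/4))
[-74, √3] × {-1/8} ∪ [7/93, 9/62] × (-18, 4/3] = ([-74, √3] × {-1/8}) ∪ ([7/93, 9/62] × (-18, 4/3])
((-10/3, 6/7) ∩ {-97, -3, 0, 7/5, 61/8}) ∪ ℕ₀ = {-3} ∪ ℕ₀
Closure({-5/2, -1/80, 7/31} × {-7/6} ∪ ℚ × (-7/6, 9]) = ℝ × [-7/6, 9]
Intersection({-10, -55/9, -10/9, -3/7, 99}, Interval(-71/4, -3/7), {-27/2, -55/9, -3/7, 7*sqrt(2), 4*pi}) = {-55/9, -3/7}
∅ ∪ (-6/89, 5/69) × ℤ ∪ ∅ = (-6/89, 5/69) × ℤ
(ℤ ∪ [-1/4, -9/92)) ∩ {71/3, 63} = {63}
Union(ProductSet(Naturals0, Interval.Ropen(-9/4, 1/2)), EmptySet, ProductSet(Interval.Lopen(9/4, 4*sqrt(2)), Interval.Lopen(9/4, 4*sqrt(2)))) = Union(ProductSet(Interval.Lopen(9/4, 4*sqrt(2)), Interval.Lopen(9/4, 4*sqrt(2))), ProductSet(Naturals0, Interval.Ropen(-9/4, 1/2)))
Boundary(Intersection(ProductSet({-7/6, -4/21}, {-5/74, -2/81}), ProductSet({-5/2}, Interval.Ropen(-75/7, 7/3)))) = EmptySet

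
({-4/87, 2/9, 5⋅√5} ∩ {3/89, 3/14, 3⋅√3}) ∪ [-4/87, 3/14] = [-4/87, 3/14]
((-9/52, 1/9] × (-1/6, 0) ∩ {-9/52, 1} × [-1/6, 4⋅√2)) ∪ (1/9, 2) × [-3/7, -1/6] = (1/9, 2) × [-3/7, -1/6]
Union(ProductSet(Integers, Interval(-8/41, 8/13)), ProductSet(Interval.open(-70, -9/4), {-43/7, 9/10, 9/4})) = Union(ProductSet(Integers, Interval(-8/41, 8/13)), ProductSet(Interval.open(-70, -9/4), {-43/7, 9/10, 9/4}))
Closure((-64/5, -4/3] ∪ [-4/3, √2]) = [-64/5, √2]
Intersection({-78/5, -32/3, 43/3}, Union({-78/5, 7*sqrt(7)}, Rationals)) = {-78/5, -32/3, 43/3}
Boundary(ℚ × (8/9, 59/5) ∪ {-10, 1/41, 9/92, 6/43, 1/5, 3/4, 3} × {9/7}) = ℝ × [8/9, 59/5]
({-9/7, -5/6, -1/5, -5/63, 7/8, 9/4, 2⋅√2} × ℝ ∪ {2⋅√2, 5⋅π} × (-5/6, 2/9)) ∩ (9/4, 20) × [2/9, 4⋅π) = {2⋅√2} × [2/9, 4⋅π)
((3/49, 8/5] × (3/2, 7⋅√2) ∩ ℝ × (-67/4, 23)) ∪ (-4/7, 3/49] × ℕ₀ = ((-4/7, 3/49] × ℕ₀) ∪ ((3/49, 8/5] × (3/2, 7⋅√2))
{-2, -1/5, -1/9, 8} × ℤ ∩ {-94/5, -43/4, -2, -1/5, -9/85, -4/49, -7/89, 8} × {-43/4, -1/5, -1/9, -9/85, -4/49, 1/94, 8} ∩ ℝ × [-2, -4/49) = ∅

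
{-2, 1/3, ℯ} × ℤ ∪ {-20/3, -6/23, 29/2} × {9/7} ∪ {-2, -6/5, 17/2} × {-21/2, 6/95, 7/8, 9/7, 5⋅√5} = ({-2, 1/3, ℯ} × ℤ) ∪ ({-20/3, -6/23, 29/2} × {9/7}) ∪ ({-2, -6/5, 17/2} × {-21/2, 6/95, 7/8, 9/7, 5⋅√5})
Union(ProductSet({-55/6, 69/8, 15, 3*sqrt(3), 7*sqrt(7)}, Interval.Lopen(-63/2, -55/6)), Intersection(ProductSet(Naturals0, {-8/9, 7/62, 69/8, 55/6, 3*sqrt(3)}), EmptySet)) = ProductSet({-55/6, 69/8, 15, 3*sqrt(3), 7*sqrt(7)}, Interval.Lopen(-63/2, -55/6))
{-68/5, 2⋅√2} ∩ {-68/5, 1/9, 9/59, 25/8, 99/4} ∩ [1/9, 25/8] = ∅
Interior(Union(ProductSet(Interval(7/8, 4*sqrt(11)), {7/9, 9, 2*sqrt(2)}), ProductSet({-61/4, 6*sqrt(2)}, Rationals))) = EmptySet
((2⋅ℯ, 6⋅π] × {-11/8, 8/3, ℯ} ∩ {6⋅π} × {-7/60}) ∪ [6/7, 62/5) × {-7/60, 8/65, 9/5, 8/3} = [6/7, 62/5) × {-7/60, 8/65, 9/5, 8/3}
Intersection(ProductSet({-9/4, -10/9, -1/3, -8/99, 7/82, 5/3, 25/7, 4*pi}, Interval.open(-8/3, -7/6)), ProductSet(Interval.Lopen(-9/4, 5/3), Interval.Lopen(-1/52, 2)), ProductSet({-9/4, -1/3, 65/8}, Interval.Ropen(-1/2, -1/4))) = EmptySet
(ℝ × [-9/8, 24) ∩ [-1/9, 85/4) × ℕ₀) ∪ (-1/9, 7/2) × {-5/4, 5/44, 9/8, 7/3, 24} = ([-1/9, 85/4) × {0, 1, …, 23}) ∪ ((-1/9, 7/2) × {-5/4, 5/44, 9/8, 7/3, 24})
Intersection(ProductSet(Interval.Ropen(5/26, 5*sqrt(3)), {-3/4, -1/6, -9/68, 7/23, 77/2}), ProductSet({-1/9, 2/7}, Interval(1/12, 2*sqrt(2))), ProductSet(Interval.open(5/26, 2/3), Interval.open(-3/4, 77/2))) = ProductSet({2/7}, {7/23})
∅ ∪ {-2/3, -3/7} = {-2/3, -3/7}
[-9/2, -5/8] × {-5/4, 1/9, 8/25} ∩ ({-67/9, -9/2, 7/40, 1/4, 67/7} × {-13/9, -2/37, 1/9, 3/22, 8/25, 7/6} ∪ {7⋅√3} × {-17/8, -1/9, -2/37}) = {-9/2} × {1/9, 8/25}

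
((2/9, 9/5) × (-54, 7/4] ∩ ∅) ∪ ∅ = ∅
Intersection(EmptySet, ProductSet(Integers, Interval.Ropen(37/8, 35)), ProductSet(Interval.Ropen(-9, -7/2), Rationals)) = EmptySet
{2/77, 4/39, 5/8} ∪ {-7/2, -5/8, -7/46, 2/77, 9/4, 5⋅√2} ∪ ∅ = {-7/2, -5/8, -7/46, 2/77, 4/39, 5/8, 9/4, 5⋅√2}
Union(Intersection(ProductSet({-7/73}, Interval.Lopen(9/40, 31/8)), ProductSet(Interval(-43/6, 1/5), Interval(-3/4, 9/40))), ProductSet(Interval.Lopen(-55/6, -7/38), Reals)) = ProductSet(Interval.Lopen(-55/6, -7/38), Reals)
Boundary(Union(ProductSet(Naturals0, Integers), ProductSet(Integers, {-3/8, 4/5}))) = Union(ProductSet(Integers, {-3/8, 4/5}), ProductSet(Naturals0, Integers))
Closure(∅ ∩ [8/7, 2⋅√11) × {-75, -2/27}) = ∅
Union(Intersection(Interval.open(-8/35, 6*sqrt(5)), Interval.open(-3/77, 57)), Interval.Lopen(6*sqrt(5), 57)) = Union(Interval.open(-3/77, 6*sqrt(5)), Interval.Lopen(6*sqrt(5), 57))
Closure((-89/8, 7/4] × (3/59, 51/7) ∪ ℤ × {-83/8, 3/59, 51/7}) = (ℤ × {-83/8, 3/59, 51/7}) ∪ ({-89/8, 7/4} × [3/59, 51/7]) ∪ ([-89/8, 7/4] × {3/59, 51/7}) ∪ ((-89/8, 7/4] × (3/59, 51/7))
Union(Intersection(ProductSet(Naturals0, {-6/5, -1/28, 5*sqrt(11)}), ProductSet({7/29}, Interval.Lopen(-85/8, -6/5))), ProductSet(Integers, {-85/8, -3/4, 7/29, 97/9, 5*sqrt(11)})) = ProductSet(Integers, {-85/8, -3/4, 7/29, 97/9, 5*sqrt(11)})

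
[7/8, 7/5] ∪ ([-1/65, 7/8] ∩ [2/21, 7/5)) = [2/21, 7/5]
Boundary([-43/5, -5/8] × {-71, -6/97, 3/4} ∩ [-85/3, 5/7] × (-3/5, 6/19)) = [-43/5, -5/8] × {-6/97}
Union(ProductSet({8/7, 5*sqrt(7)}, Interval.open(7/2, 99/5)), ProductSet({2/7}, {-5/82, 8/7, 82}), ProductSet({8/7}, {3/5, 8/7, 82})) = Union(ProductSet({2/7}, {-5/82, 8/7, 82}), ProductSet({8/7}, {3/5, 8/7, 82}), ProductSet({8/7, 5*sqrt(7)}, Interval.open(7/2, 99/5)))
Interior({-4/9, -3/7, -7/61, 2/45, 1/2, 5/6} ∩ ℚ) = ∅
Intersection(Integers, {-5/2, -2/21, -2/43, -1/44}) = EmptySet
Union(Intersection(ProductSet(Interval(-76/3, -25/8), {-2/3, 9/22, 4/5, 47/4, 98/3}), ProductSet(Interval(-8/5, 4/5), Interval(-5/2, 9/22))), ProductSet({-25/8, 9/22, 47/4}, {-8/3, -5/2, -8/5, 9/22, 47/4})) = ProductSet({-25/8, 9/22, 47/4}, {-8/3, -5/2, -8/5, 9/22, 47/4})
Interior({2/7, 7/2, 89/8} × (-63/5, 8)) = ∅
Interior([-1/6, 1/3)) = (-1/6, 1/3)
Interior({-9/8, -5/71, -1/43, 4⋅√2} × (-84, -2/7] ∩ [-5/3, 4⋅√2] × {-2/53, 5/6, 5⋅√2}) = ∅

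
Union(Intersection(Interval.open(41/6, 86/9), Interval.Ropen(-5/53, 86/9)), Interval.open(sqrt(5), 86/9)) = Interval.open(sqrt(5), 86/9)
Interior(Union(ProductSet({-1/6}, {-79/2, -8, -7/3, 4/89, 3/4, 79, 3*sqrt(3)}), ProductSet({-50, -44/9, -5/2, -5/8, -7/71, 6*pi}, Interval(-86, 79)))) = EmptySet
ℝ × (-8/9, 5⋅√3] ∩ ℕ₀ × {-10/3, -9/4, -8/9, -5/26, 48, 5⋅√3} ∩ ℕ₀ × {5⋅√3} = ℕ₀ × {5⋅√3}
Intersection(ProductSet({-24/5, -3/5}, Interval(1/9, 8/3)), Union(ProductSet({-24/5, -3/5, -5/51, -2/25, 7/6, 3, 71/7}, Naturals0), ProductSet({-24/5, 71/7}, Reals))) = Union(ProductSet({-24/5}, Interval(1/9, 8/3)), ProductSet({-24/5, -3/5}, Range(1, 3, 1)))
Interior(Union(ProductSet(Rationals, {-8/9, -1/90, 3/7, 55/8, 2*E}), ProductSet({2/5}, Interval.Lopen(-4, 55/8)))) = EmptySet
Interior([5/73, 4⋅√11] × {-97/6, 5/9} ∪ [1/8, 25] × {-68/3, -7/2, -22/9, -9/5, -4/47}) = ∅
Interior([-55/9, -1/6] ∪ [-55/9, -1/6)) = (-55/9, -1/6)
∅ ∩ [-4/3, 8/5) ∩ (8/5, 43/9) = ∅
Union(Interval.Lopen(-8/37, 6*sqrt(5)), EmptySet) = Interval.Lopen(-8/37, 6*sqrt(5))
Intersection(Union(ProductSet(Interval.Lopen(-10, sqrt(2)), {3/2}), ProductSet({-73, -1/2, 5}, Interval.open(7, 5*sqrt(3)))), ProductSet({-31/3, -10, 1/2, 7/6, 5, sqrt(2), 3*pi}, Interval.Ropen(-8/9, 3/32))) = EmptySet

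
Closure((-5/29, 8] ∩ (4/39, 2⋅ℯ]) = [4/39, 2⋅ℯ]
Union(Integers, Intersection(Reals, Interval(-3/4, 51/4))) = Union(Integers, Interval(-3/4, 51/4))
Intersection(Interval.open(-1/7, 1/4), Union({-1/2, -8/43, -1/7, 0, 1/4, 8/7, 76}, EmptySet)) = {0}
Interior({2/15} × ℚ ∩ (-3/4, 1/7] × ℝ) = ∅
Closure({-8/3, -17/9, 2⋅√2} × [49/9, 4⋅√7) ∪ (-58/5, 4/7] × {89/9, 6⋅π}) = ([-58/5, 4/7] × {89/9, 6⋅π}) ∪ ({-8/3, -17/9, 2⋅√2} × [49/9, 4⋅√7])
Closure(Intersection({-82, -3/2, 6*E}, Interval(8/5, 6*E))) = {6*E}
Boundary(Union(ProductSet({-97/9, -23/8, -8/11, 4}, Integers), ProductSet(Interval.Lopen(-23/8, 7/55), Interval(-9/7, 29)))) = Union(ProductSet({-23/8, 7/55}, Interval(-9/7, 29)), ProductSet({-97/9, -23/8, 4}, Integers), ProductSet({-97/9, -23/8, -8/11, 4}, Complement(Integers, Interval.open(-9/7, 29))), ProductSet(Interval(-23/8, 7/55), {-9/7, 29}))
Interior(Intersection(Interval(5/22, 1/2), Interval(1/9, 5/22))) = EmptySet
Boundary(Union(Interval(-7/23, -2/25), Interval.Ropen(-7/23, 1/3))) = {-7/23, 1/3}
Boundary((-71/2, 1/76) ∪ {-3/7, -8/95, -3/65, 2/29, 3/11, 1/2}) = {-71/2, 1/76, 2/29, 3/11, 1/2}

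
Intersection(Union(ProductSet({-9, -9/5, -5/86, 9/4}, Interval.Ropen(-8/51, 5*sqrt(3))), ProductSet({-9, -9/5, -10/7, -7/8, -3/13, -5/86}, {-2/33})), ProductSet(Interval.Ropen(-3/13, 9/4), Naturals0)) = ProductSet({-5/86}, Range(0, 9, 1))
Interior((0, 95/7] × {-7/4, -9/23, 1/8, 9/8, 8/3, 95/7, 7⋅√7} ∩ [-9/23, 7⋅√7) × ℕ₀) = ∅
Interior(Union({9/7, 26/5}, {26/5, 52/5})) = EmptySet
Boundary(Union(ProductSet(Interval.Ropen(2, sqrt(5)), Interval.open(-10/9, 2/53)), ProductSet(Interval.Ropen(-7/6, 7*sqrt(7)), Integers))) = Union(ProductSet({2, sqrt(5)}, Interval(-10/9, 2/53)), ProductSet(Interval(-7/6, 7*sqrt(7)), Complement(Integers, Interval.open(-10/9, 2/53))), ProductSet(Interval(2, sqrt(5)), {-10/9, 2/53}), ProductSet(Union(Interval(-7/6, 2), Interval(sqrt(5), 7*sqrt(7))), Integers))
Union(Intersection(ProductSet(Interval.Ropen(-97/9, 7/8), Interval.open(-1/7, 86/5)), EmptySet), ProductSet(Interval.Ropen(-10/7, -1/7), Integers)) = ProductSet(Interval.Ropen(-10/7, -1/7), Integers)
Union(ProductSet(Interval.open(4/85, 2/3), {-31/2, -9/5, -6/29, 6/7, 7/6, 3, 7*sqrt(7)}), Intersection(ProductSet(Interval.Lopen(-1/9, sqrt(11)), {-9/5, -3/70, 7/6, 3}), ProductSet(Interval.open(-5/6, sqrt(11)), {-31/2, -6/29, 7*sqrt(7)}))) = ProductSet(Interval.open(4/85, 2/3), {-31/2, -9/5, -6/29, 6/7, 7/6, 3, 7*sqrt(7)})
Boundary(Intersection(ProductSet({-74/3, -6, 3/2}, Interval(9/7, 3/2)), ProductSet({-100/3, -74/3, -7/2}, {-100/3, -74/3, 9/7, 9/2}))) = ProductSet({-74/3}, {9/7})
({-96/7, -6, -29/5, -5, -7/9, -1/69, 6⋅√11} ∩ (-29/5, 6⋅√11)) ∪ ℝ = ℝ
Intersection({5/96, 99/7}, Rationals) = {5/96, 99/7}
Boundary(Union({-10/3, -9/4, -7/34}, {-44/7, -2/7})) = {-44/7, -10/3, -9/4, -2/7, -7/34}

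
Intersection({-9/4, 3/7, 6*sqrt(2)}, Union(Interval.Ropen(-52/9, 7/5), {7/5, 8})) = {-9/4, 3/7}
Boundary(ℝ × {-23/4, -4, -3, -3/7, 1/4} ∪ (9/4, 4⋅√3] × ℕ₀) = (ℝ × {-23/4, -4, -3, -3/7, 1/4}) ∪ ([9/4, 4⋅√3] × ℕ₀)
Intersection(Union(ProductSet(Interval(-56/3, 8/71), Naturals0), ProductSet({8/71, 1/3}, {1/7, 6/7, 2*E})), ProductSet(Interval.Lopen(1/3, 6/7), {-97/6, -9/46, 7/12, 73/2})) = EmptySet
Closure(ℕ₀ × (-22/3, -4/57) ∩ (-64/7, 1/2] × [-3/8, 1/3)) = {0} × [-3/8, -4/57]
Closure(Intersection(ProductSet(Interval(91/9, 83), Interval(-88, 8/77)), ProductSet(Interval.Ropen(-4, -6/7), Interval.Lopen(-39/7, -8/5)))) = EmptySet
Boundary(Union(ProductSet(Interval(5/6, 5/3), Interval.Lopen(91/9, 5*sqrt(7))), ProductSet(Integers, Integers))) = Union(ProductSet(Complement(Integers, Interval.open(5/6, 5/3)), Integers), ProductSet({5/6, 5/3}, Interval(91/9, 5*sqrt(7))), ProductSet(Integers, Complement(Integers, Interval.open(91/9, 5*sqrt(7)))), ProductSet(Interval(5/6, 5/3), {91/9, 5*sqrt(7)}))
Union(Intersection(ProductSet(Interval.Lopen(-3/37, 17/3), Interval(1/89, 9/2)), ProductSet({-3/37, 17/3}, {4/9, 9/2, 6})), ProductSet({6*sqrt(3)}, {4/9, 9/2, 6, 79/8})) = Union(ProductSet({17/3}, {4/9, 9/2}), ProductSet({6*sqrt(3)}, {4/9, 9/2, 6, 79/8}))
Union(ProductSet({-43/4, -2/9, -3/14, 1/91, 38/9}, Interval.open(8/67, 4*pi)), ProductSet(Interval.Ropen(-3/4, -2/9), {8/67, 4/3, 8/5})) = Union(ProductSet({-43/4, -2/9, -3/14, 1/91, 38/9}, Interval.open(8/67, 4*pi)), ProductSet(Interval.Ropen(-3/4, -2/9), {8/67, 4/3, 8/5}))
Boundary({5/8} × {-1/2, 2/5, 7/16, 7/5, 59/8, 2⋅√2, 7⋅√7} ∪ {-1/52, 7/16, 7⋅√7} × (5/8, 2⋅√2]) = ({-1/52, 7/16, 7⋅√7} × [5/8, 2⋅√2]) ∪ ({5/8} × {-1/2, 2/5, 7/16, 7/5, 59/8, 2⋅√2, 7⋅√7})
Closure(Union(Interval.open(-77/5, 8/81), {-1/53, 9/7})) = Union({9/7}, Interval(-77/5, 8/81))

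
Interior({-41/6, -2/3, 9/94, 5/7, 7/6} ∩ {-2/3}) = ∅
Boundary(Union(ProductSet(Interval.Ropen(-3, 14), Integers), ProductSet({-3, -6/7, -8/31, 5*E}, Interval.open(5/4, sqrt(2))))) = Union(ProductSet({-3, -6/7, -8/31, 5*E}, Interval(5/4, sqrt(2))), ProductSet(Interval(-3, 14), Integers))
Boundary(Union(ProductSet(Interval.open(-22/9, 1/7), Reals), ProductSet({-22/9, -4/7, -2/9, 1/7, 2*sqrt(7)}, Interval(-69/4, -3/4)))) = Union(ProductSet({-22/9, 1/7}, Reals), ProductSet({-22/9, 1/7, 2*sqrt(7)}, Interval(-69/4, -3/4)))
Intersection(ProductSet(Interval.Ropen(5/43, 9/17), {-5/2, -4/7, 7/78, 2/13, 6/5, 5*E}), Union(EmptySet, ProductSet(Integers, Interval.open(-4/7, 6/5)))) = EmptySet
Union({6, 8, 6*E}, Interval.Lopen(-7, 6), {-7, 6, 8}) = Union({8, 6*E}, Interval(-7, 6))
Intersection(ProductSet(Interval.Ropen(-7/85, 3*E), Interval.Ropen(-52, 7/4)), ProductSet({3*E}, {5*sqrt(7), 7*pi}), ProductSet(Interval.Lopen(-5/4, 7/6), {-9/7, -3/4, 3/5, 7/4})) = EmptySet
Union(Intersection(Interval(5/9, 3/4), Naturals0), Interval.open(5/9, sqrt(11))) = Interval.open(5/9, sqrt(11))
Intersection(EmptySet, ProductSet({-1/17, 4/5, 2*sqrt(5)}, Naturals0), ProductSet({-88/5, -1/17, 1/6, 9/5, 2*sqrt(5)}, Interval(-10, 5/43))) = EmptySet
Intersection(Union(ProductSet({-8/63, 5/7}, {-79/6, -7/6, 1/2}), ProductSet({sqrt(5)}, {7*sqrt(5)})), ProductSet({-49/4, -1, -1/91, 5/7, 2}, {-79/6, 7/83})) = ProductSet({5/7}, {-79/6})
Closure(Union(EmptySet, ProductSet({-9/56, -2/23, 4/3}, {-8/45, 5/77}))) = ProductSet({-9/56, -2/23, 4/3}, {-8/45, 5/77})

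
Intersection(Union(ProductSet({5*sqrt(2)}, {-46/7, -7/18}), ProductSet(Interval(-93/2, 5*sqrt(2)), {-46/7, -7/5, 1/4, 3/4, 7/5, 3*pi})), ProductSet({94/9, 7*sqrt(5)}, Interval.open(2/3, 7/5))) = EmptySet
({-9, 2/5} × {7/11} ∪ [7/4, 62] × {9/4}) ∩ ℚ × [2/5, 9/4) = {-9, 2/5} × {7/11}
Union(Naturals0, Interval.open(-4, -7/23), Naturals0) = Union(Interval.open(-4, -7/23), Naturals0)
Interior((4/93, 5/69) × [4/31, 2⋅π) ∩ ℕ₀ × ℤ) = ∅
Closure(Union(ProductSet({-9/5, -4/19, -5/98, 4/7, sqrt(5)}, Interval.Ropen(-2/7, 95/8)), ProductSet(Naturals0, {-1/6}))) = Union(ProductSet({-9/5, -4/19, -5/98, 4/7, sqrt(5)}, Interval(-2/7, 95/8)), ProductSet(Naturals0, {-1/6}))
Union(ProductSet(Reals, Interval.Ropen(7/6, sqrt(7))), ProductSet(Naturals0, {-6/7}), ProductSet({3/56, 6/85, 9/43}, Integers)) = Union(ProductSet({3/56, 6/85, 9/43}, Integers), ProductSet(Naturals0, {-6/7}), ProductSet(Reals, Interval.Ropen(7/6, sqrt(7))))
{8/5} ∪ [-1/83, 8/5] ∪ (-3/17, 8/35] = (-3/17, 8/5]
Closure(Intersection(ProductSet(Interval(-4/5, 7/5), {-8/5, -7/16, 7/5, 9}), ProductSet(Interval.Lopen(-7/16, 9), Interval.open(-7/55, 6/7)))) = EmptySet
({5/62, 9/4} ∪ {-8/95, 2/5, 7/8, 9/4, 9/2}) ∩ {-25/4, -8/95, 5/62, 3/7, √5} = {-8/95, 5/62}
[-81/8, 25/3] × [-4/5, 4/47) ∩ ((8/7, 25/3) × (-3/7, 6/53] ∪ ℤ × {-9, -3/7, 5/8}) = ({-10, -9, …, 8} × {-3/7}) ∪ ((8/7, 25/3) × (-3/7, 4/47))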